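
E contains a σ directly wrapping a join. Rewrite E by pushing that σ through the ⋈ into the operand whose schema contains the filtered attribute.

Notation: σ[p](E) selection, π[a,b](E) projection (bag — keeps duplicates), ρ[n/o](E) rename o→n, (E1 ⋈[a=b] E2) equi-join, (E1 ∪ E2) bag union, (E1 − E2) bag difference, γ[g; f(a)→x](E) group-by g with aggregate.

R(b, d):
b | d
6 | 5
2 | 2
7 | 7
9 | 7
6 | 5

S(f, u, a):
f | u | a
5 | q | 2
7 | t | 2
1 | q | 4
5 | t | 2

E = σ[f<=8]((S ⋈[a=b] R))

σ filters on f, owned by the left side.
E' = (σ[f<=8](S) ⋈[a=b] R)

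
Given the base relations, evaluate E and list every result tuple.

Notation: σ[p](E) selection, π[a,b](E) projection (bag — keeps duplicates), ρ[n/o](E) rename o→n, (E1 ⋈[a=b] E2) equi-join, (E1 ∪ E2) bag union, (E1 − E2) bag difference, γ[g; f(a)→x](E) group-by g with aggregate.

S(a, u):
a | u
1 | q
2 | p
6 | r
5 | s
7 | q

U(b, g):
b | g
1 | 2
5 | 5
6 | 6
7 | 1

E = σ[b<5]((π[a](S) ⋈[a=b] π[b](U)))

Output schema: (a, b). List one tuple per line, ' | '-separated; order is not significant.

Per-node cardinality:
  S → 5
  π[a](S) → 5
  U → 4
  π[b](U) → 4
  (π[a](S) ⋈[a=b] π[b](U)) → 4
  σ[b<5]((π[a](S) ⋈[a=b] π[b](U))) → 1

== RESULT ==
a | b
1 | 1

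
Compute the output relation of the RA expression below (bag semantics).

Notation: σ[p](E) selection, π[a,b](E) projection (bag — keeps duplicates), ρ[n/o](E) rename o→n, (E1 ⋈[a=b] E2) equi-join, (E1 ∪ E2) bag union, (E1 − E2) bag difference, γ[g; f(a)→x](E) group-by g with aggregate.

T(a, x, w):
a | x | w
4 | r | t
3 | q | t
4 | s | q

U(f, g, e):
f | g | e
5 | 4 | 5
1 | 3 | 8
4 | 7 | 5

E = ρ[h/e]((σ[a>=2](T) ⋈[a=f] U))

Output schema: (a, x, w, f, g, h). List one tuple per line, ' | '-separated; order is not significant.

Stepwise |·|:
  T → 3
  σ[a>=2](T) → 3
  U → 3
  (σ[a>=2](T) ⋈[a=f] U) → 2
  ρ[h/e]((σ[a>=2](T) ⋈[a=f] U)) → 2

== RESULT ==
a | x | w | f | g | h
4 | r | t | 4 | 7 | 5
4 | s | q | 4 | 7 | 5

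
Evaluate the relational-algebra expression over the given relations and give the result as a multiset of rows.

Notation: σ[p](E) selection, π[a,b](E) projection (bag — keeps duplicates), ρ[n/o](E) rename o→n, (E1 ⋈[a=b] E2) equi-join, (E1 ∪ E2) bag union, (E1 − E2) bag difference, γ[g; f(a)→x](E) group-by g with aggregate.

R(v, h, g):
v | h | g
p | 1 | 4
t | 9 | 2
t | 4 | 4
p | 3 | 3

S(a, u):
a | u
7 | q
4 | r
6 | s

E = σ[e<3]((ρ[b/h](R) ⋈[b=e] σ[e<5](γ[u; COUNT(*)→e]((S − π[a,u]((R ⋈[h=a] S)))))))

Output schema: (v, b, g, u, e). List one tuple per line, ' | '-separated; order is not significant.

Row counts bottom-up:
  R → 4
  ρ[b/h](R) → 4
  S → 3
  R → 4
  S → 3
  (R ⋈[h=a] S) → 1
  π[a,u]((R ⋈[h=a] S)) → 1
  (S − π[a,u]((R ⋈[h=a] S))) → 2
  γ[u; COUNT(*)→e]((S − π[a,u]((R ⋈[h=a] S)))) → 2
  σ[e<5](γ[u; COUNT(*)→e]((S − π[a,u]((R ⋈[h=a] S))))) → 2
  (ρ[b/h](R) ⋈[b=e] σ[e<5](γ[u; COUNT(*)→e]((S − π[a,u]((R ⋈[h=a] S)))))) → 2
  σ[e<3]((ρ[b/h](R) ⋈[b=e] σ[e<5](γ[u; COUNT(*)→e]((S − π[a,u]((R ⋈[h=a] S))))))) → 2

== RESULT ==
v | b | g | u | e
p | 1 | 4 | q | 1
p | 1 | 4 | s | 1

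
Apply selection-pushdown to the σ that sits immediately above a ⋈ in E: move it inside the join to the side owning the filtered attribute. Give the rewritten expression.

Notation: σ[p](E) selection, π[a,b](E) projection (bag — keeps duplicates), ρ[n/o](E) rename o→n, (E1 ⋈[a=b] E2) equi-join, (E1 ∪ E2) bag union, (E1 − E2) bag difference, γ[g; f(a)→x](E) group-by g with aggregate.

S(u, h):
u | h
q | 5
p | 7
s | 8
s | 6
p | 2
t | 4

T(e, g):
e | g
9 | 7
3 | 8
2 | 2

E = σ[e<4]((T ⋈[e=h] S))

σ filters on e, owned by the left side.
E' = (σ[e<4](T) ⋈[e=h] S)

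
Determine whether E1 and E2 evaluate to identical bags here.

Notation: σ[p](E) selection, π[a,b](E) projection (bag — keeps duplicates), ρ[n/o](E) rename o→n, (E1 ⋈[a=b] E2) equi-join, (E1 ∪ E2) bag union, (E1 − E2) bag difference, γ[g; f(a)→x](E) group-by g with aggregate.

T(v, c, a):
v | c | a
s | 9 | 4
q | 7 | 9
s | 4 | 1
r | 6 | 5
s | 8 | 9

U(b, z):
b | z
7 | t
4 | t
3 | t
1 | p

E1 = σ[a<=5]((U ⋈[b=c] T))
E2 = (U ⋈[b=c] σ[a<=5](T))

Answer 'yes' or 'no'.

E1 subexpression sizes:
  U → 4
  T → 5
  (U ⋈[b=c] T) → 2
  σ[a<=5]((U ⋈[b=c] T)) → 1
E2 subexpression sizes:
  U → 4
  T → 5
  σ[a<=5](T) → 3
  (U ⋈[b=c] σ[a<=5](T)) → 1

E1 and E2 produce the same multiset:
b | z | v | c | a
4 | t | s | 4 | 1

yes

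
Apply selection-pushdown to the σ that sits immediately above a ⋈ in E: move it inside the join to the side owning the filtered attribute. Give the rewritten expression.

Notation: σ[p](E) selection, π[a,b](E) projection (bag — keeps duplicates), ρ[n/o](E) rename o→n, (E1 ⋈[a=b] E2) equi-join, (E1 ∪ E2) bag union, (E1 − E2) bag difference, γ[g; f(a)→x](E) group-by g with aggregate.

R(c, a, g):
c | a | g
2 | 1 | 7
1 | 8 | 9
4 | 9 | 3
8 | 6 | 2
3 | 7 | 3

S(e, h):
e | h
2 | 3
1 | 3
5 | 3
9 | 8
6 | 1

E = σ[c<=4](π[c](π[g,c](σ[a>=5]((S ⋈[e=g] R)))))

σ filters on a, owned by the right side.
E' = σ[c<=4](π[c](π[g,c]((S ⋈[e=g] σ[a>=5](R)))))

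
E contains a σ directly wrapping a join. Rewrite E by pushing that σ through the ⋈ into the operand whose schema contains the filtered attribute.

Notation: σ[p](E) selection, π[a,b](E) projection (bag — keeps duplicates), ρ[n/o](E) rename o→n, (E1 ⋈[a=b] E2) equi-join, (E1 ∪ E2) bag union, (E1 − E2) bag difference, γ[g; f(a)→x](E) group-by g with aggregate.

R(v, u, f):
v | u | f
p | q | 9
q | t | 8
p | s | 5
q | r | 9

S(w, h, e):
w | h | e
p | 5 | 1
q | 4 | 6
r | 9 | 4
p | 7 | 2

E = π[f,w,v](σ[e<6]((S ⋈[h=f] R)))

σ filters on e, owned by the left side.
E' = π[f,w,v]((σ[e<6](S) ⋈[h=f] R))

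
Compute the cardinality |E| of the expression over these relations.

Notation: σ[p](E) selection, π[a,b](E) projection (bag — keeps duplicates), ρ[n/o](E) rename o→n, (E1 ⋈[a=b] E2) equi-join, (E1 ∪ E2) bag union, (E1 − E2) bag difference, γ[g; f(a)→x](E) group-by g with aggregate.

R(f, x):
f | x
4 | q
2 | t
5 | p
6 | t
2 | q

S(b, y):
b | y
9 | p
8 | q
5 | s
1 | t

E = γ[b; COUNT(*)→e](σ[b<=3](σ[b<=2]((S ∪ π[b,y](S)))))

Per-node cardinality:
  S → 4
  S → 4
  π[b,y](S) → 4
  (S ∪ π[b,y](S)) → 8
  σ[b<=2]((S ∪ π[b,y](S))) → 2
  σ[b<=3](σ[b<=2]((S ∪ π[b,y](S)))) → 2
  γ[b; COUNT(*)→e](σ[b<=3](σ[b<=2]((S ∪ π[b,y](S))))) → 1

|E| = 1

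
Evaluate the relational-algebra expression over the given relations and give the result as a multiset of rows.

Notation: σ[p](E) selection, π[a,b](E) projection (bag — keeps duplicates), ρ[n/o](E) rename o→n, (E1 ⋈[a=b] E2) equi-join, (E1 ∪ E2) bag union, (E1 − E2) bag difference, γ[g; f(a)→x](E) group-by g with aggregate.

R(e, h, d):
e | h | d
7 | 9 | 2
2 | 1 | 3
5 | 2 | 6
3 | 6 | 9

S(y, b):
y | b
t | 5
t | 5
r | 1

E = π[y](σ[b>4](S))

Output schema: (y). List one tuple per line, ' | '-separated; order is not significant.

Subexpression sizes:
  S → 3
  σ[b>4](S) → 2
  π[y](σ[b>4](S)) → 2

== RESULT ==
y
t
t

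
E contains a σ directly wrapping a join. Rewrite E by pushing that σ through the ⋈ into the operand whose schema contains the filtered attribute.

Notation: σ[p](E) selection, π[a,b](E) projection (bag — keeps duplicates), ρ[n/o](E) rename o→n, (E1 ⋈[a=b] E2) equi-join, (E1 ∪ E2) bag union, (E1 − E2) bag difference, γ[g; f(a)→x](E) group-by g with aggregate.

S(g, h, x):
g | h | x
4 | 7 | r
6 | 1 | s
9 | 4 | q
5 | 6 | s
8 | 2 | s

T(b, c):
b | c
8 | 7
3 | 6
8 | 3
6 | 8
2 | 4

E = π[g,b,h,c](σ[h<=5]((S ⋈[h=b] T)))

σ filters on h, owned by the left side.
E' = π[g,b,h,c]((σ[h<=5](S) ⋈[h=b] T))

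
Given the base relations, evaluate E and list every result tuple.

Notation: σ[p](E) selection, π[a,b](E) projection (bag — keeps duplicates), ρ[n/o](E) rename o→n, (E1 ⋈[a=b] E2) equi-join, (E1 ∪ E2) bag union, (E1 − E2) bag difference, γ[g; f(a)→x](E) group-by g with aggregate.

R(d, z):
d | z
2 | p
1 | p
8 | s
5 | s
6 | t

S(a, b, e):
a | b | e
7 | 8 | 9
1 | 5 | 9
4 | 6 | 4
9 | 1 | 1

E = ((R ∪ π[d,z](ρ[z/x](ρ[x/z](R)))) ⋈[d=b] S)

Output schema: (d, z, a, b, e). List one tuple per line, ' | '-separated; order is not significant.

Stepwise |·|:
  R → 5
  R → 5
  ρ[x/z](R) → 5
  ρ[z/x](ρ[x/z](R)) → 5
  π[d,z](ρ[z/x](ρ[x/z](R))) → 5
  (R ∪ π[d,z](ρ[z/x](ρ[x/z](R)))) → 10
  S → 4
  ((R ∪ π[d,z](ρ[z/x](ρ[x/z](R)))) ⋈[d=b] S) → 8

== RESULT ==
d | z | a | b | e
1 | p | 9 | 1 | 1
1 | p | 9 | 1 | 1
5 | s | 1 | 5 | 9
5 | s | 1 | 5 | 9
6 | t | 4 | 6 | 4
6 | t | 4 | 6 | 4
8 | s | 7 | 8 | 9
8 | s | 7 | 8 | 9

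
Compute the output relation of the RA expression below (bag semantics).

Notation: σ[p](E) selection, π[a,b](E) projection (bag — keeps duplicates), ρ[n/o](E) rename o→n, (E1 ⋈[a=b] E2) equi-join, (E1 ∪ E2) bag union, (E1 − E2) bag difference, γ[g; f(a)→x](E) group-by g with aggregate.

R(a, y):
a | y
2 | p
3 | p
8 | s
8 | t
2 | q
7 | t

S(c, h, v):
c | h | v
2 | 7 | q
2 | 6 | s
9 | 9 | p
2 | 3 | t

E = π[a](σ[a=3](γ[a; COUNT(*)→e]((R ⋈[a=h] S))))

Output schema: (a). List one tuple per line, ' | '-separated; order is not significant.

Per-node cardinality:
  R → 6
  S → 4
  (R ⋈[a=h] S) → 2
  γ[a; COUNT(*)→e]((R ⋈[a=h] S)) → 2
  σ[a=3](γ[a; COUNT(*)→e]((R ⋈[a=h] S))) → 1
  π[a](σ[a=3](γ[a; COUNT(*)→e]((R ⋈[a=h] S)))) → 1

== RESULT ==
a
3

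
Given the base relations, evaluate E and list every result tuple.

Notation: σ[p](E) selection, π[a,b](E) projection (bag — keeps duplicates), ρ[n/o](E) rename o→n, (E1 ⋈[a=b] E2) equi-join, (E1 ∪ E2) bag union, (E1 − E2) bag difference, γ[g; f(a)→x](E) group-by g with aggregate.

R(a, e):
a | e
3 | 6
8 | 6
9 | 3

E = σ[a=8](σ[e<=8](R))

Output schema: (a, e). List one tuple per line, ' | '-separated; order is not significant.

Stepwise |·|:
  R → 3
  σ[e<=8](R) → 3
  σ[a=8](σ[e<=8](R)) → 1

== RESULT ==
a | e
8 | 6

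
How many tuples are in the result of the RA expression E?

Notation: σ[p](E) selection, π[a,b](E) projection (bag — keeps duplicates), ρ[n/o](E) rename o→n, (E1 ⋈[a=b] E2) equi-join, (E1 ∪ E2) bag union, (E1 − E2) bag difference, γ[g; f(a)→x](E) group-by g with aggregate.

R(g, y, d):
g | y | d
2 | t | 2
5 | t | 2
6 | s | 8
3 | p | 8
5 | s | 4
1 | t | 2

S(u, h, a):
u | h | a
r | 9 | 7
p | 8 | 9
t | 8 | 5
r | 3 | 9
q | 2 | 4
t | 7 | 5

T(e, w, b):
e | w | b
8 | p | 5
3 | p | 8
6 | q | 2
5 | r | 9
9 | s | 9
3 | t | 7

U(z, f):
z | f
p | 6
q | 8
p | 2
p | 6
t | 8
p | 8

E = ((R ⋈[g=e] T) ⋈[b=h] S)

Per-node cardinality:
  R → 6
  T → 6
  (R ⋈[g=e] T) → 5
  S → 6
  ((R ⋈[g=e] T) ⋈[b=h] S) → 6

|E| = 6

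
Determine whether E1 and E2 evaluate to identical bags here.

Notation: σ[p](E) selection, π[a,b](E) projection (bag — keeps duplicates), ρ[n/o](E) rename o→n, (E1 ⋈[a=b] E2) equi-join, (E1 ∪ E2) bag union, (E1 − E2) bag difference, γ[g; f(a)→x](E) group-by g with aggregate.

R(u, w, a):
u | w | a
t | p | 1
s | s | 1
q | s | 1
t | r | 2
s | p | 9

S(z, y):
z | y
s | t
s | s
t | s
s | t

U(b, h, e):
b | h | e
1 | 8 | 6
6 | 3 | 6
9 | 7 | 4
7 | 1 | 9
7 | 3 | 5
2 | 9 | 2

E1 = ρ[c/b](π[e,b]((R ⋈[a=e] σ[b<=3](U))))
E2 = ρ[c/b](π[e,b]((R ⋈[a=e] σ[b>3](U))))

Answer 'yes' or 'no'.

E1 subexpression sizes:
  R → 5
  U → 6
  σ[b<=3](U) → 2
  (R ⋈[a=e] σ[b<=3](U)) → 1
  π[e,b]((R ⋈[a=e] σ[b<=3](U))) → 1
  ρ[c/b](π[e,b]((R ⋈[a=e] σ[b<=3](U)))) → 1
E2 subexpression sizes:
  R → 5
  U → 6
  σ[b>3](U) → 4
  (R ⋈[a=e] σ[b>3](U)) → 1
  π[e,b]((R ⋈[a=e] σ[b>3](U))) → 1
  ρ[c/b](π[e,b]((R ⋈[a=e] σ[b>3](U)))) → 1

E1 result:
e | c
2 | 2
E2 result:
e | c
9 | 7
Witness: (9, 7) appears 0× in E1 but 1× in E2.

no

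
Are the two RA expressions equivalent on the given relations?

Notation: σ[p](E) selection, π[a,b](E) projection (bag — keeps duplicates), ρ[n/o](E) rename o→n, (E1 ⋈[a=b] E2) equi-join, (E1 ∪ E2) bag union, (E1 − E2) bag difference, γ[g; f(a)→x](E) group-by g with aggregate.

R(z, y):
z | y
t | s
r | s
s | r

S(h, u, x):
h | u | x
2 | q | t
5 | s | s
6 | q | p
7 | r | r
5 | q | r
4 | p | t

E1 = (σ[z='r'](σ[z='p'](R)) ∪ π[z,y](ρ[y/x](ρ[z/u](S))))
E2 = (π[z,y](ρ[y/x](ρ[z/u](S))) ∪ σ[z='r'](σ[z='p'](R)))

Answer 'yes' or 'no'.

E1 subexpression sizes:
  R → 3
  σ[z='p'](R) → 0
  σ[z='r'](σ[z='p'](R)) → 0
  S → 6
  ρ[z/u](S) → 6
  ρ[y/x](ρ[z/u](S)) → 6
  π[z,y](ρ[y/x](ρ[z/u](S))) → 6
  (σ[z='r'](σ[z='p'](R)) ∪ π[z,y](ρ[y/x](ρ[z/u](S)))) → 6
E2 subexpression sizes:
  S → 6
  ρ[z/u](S) → 6
  ρ[y/x](ρ[z/u](S)) → 6
  π[z,y](ρ[y/x](ρ[z/u](S))) → 6
  R → 3
  σ[z='p'](R) → 0
  σ[z='r'](σ[z='p'](R)) → 0
  (π[z,y](ρ[y/x](ρ[z/u](S))) ∪ σ[z='r'](σ[z='p'](R))) → 6

E1 and E2 produce the same multiset:
z | y
p | t
q | p
q | r
q | t
r | r
s | s

yes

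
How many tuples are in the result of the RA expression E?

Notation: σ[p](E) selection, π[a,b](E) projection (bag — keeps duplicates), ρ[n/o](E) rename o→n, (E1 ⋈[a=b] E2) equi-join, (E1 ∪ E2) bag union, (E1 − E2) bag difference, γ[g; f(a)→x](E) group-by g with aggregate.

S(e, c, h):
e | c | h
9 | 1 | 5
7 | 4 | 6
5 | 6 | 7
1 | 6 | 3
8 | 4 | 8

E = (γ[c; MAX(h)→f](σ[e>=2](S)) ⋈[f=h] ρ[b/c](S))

Per-node cardinality:
  S → 5
  σ[e>=2](S) → 4
  γ[c; MAX(h)→f](σ[e>=2](S)) → 3
  S → 5
  ρ[b/c](S) → 5
  (γ[c; MAX(h)→f](σ[e>=2](S)) ⋈[f=h] ρ[b/c](S)) → 3

|E| = 3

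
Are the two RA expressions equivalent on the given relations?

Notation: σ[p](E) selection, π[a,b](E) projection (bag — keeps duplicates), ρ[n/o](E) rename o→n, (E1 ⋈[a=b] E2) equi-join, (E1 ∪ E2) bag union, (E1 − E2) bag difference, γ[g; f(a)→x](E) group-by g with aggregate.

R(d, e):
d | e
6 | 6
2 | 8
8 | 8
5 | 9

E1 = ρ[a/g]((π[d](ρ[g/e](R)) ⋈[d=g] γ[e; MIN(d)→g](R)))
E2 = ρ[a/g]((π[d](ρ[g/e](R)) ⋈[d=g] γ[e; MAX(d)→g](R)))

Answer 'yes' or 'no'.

E1 stepwise |·|:
  R → 4
  ρ[g/e](R) → 4
  π[d](ρ[g/e](R)) → 4
  R → 4
  γ[e; MIN(d)→g](R) → 3
  (π[d](ρ[g/e](R)) ⋈[d=g] γ[e; MIN(d)→g](R)) → 3
  ρ[a/g]((π[d](ρ[g/e](R)) ⋈[d=g] γ[e; MIN(d)→g](R))) → 3
E2 stepwise |·|:
  R → 4
  ρ[g/e](R) → 4
  π[d](ρ[g/e](R)) → 4
  R → 4
  γ[e; MAX(d)→g](R) → 3
  (π[d](ρ[g/e](R)) ⋈[d=g] γ[e; MAX(d)→g](R)) → 3
  ρ[a/g]((π[d](ρ[g/e](R)) ⋈[d=g] γ[e; MAX(d)→g](R))) → 3

E1 result:
d | e | a
2 | 8 | 2
5 | 9 | 5
6 | 6 | 6
E2 result:
d | e | a
5 | 9 | 5
6 | 6 | 6
8 | 8 | 8
Witness: (8, 8, 8) appears 0× in E1 but 1× in E2.

no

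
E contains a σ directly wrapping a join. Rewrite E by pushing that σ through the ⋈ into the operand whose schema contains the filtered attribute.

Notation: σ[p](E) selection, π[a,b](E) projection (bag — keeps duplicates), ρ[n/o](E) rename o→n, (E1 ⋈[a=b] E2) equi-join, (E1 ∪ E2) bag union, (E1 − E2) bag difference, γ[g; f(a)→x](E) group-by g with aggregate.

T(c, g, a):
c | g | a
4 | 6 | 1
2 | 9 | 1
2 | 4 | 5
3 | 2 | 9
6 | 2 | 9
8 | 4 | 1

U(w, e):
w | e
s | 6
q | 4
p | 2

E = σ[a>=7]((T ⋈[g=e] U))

σ filters on a, owned by the left side.
E' = (σ[a>=7](T) ⋈[g=e] U)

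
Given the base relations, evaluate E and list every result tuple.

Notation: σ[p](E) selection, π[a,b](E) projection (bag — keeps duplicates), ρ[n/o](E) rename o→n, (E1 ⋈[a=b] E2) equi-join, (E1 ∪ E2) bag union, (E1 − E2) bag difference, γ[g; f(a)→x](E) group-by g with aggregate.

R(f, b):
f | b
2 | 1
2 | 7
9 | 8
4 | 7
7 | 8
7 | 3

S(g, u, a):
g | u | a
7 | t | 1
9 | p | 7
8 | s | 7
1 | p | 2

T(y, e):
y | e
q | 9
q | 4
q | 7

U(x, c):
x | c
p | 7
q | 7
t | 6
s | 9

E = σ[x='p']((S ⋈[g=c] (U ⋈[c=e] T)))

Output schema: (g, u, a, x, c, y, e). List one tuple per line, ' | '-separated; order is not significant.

Subexpression sizes:
  S → 4
  U → 4
  T → 3
  (U ⋈[c=e] T) → 3
  (S ⋈[g=c] (U ⋈[c=e] T)) → 3
  σ[x='p']((S ⋈[g=c] (U ⋈[c=e] T))) → 1

== RESULT ==
g | u | a | x | c | y | e
7 | t | 1 | p | 7 | q | 7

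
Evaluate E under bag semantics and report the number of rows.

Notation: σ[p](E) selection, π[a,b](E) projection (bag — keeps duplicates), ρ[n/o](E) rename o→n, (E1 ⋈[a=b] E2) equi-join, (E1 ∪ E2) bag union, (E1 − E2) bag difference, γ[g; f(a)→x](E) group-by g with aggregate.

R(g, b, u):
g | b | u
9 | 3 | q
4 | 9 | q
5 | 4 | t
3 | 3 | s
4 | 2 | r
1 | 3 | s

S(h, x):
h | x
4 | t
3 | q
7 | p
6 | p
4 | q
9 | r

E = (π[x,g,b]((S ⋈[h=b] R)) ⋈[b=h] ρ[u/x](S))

Per-node cardinality:
  S → 6
  R → 6
  (S ⋈[h=b] R) → 6
  π[x,g,b]((S ⋈[h=b] R)) → 6
  S → 6
  ρ[u/x](S) → 6
  (π[x,g,b]((S ⋈[h=b] R)) ⋈[b=h] ρ[u/x](S)) → 8

|E| = 8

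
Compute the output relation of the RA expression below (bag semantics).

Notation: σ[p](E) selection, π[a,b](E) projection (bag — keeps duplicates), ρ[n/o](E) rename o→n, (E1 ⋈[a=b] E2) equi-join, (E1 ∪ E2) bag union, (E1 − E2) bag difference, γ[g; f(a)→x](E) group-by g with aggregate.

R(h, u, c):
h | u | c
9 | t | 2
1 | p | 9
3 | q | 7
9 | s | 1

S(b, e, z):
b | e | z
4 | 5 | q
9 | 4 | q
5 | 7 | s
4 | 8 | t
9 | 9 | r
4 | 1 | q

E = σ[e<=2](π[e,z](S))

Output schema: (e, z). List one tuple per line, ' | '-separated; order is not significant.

Per-node cardinality:
  S → 6
  π[e,z](S) → 6
  σ[e<=2](π[e,z](S)) → 1

== RESULT ==
e | z
1 | q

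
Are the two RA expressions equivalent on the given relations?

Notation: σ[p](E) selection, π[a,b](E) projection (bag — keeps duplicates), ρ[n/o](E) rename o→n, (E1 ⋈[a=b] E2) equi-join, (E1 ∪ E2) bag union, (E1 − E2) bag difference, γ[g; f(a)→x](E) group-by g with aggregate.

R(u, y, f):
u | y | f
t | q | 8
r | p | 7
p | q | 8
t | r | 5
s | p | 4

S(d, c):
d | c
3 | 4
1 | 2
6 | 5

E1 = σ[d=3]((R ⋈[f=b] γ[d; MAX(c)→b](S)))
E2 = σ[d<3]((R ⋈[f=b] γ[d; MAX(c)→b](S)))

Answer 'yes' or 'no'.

E1 per-node cardinality:
  R → 5
  S → 3
  γ[d; MAX(c)→b](S) → 3
  (R ⋈[f=b] γ[d; MAX(c)→b](S)) → 2
  σ[d=3]((R ⋈[f=b] γ[d; MAX(c)→b](S))) → 1
E2 per-node cardinality:
  R → 5
  S → 3
  γ[d; MAX(c)→b](S) → 3
  (R ⋈[f=b] γ[d; MAX(c)→b](S)) → 2
  σ[d<3]((R ⋈[f=b] γ[d; MAX(c)→b](S))) → 0

E1 result:
u | y | f | d | b
s | p | 4 | 3 | 4
E2 result:
u | y | f | d | b
(0 rows)
Witness: ('s', 'p', 4, 3, 4) appears 1× in E1 but 0× in E2.

no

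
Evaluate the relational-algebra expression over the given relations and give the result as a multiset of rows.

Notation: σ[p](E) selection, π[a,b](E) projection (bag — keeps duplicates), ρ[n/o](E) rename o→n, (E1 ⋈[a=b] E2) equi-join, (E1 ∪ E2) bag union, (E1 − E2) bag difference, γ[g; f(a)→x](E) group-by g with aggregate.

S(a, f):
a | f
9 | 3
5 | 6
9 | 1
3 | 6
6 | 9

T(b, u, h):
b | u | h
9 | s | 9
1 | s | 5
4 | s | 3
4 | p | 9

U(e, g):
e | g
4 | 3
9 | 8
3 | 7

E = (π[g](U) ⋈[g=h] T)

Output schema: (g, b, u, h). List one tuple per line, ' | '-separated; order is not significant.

Per-node cardinality:
  U → 3
  π[g](U) → 3
  T → 4
  (π[g](U) ⋈[g=h] T) → 1

== RESULT ==
g | b | u | h
3 | 4 | s | 3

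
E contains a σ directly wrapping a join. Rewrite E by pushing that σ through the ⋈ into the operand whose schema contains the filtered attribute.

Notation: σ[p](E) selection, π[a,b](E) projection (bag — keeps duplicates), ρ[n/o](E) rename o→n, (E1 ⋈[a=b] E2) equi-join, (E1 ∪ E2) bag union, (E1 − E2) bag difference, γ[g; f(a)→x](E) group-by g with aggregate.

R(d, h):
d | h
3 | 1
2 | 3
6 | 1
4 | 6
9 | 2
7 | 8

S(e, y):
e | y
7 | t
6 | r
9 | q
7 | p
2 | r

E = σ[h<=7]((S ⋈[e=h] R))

σ filters on h, owned by the right side.
E' = (S ⋈[e=h] σ[h<=7](R))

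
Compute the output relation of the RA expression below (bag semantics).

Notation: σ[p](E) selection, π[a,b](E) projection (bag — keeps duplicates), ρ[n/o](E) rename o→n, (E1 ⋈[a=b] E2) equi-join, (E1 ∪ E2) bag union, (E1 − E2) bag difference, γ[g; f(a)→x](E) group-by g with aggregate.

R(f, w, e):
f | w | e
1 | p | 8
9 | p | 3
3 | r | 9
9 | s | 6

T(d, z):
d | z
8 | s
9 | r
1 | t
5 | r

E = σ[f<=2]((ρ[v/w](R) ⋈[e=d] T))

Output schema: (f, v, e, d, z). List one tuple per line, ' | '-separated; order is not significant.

Per-node cardinality:
  R → 4
  ρ[v/w](R) → 4
  T → 4
  (ρ[v/w](R) ⋈[e=d] T) → 2
  σ[f<=2]((ρ[v/w](R) ⋈[e=d] T)) → 1

== RESULT ==
f | v | e | d | z
1 | p | 8 | 8 | s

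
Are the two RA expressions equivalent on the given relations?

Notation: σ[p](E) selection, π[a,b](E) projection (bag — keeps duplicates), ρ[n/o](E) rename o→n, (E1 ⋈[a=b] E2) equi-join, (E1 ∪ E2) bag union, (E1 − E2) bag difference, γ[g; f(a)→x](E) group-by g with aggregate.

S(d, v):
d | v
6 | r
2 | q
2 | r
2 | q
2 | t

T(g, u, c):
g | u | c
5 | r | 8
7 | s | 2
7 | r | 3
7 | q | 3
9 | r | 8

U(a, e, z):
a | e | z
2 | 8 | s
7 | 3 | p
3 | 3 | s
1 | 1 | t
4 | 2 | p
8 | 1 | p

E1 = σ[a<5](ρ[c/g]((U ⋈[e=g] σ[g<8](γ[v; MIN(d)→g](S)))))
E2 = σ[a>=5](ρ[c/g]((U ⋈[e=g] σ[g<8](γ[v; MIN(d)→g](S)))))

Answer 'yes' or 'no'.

E1 stepwise |·|:
  U → 6
  S → 5
  γ[v; MIN(d)→g](S) → 3
  σ[g<8](γ[v; MIN(d)→g](S)) → 3
  (U ⋈[e=g] σ[g<8](γ[v; MIN(d)→g](S))) → 3
  ρ[c/g]((U ⋈[e=g] σ[g<8](γ[v; MIN(d)→g](S)))) → 3
  σ[a<5](ρ[c/g]((U ⋈[e=g] σ[g<8](γ[v; MIN(d)→g](S))))) → 3
E2 stepwise |·|:
  U → 6
  S → 5
  γ[v; MIN(d)→g](S) → 3
  σ[g<8](γ[v; MIN(d)→g](S)) → 3
  (U ⋈[e=g] σ[g<8](γ[v; MIN(d)→g](S))) → 3
  ρ[c/g]((U ⋈[e=g] σ[g<8](γ[v; MIN(d)→g](S)))) → 3
  σ[a>=5](ρ[c/g]((U ⋈[e=g] σ[g<8](γ[v; MIN(d)→g](S))))) → 0

E1 result:
a | e | z | v | c
4 | 2 | p | q | 2
4 | 2 | p | r | 2
4 | 2 | p | t | 2
E2 result:
a | e | z | v | c
(0 rows)
Witness: (4, 2, 'p', 'q', 2) appears 1× in E1 but 0× in E2.

no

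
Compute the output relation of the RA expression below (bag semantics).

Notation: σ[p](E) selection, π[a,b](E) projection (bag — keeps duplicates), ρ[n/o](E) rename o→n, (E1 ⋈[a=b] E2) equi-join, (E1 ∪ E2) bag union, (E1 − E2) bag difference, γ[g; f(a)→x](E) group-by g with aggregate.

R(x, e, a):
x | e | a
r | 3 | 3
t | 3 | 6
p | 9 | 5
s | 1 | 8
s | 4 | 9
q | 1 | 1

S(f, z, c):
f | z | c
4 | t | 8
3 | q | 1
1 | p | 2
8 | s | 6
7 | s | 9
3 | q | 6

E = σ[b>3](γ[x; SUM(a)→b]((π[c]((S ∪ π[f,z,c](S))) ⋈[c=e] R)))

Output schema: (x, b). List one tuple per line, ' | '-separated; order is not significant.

Row counts bottom-up:
  S → 6
  S → 6
  π[f,z,c](S) → 6
  (S ∪ π[f,z,c](S)) → 12
  π[c]((S ∪ π[f,z,c](S))) → 12
  R → 6
  (π[c]((S ∪ π[f,z,c](S))) ⋈[c=e] R) → 6
  γ[x; SUM(a)→b]((π[c]((S ∪ π[f,z,c](S))) ⋈[c=e] R)) → 3
  σ[b>3](γ[x; SUM(a)→b]((π[c]((S ∪ π[f,z,c](S))) ⋈[c=e] R))) → 2

== RESULT ==
x | b
p | 10
s | 16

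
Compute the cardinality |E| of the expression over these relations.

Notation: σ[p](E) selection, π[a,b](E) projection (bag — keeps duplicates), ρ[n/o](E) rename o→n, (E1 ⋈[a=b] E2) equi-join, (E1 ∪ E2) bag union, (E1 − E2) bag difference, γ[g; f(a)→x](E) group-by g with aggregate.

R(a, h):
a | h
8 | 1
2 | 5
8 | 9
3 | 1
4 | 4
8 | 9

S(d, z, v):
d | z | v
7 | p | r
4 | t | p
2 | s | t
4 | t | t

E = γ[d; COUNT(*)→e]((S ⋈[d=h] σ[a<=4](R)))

Per-node cardinality:
  S → 4
  R → 6
  σ[a<=4](R) → 3
  (S ⋈[d=h] σ[a<=4](R)) → 2
  γ[d; COUNT(*)→e]((S ⋈[d=h] σ[a<=4](R))) → 1

|E| = 1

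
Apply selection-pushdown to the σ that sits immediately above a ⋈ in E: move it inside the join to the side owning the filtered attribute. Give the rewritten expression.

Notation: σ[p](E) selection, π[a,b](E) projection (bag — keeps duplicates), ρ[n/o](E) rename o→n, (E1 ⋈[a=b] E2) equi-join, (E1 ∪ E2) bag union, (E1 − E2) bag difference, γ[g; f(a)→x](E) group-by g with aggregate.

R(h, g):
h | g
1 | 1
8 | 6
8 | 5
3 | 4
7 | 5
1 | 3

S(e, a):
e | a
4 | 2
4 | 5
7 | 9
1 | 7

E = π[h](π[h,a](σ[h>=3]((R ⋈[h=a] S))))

σ filters on h, owned by the left side.
E' = π[h](π[h,a]((σ[h>=3](R) ⋈[h=a] S)))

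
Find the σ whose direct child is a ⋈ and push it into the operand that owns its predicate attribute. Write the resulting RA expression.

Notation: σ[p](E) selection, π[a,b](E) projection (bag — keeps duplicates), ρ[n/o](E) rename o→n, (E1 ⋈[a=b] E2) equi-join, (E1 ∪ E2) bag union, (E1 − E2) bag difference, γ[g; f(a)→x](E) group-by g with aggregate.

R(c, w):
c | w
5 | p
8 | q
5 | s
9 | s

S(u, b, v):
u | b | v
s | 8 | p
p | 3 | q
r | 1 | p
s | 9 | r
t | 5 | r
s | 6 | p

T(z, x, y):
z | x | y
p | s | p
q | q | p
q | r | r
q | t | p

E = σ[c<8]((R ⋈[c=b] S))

σ filters on c, owned by the left side.
E' = (σ[c<8](R) ⋈[c=b] S)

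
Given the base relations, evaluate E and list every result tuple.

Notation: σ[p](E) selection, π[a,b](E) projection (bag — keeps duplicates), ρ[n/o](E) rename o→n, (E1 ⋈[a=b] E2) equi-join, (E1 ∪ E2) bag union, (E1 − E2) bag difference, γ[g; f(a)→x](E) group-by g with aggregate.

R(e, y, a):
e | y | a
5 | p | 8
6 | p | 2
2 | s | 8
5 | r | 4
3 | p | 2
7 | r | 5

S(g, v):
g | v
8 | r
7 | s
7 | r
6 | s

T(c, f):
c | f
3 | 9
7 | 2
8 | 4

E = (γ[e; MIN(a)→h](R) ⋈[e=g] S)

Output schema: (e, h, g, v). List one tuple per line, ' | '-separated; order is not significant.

Row counts bottom-up:
  R → 6
  γ[e; MIN(a)→h](R) → 5
  S → 4
  (γ[e; MIN(a)→h](R) ⋈[e=g] S) → 3

== RESULT ==
e | h | g | v
6 | 2 | 6 | s
7 | 5 | 7 | r
7 | 5 | 7 | s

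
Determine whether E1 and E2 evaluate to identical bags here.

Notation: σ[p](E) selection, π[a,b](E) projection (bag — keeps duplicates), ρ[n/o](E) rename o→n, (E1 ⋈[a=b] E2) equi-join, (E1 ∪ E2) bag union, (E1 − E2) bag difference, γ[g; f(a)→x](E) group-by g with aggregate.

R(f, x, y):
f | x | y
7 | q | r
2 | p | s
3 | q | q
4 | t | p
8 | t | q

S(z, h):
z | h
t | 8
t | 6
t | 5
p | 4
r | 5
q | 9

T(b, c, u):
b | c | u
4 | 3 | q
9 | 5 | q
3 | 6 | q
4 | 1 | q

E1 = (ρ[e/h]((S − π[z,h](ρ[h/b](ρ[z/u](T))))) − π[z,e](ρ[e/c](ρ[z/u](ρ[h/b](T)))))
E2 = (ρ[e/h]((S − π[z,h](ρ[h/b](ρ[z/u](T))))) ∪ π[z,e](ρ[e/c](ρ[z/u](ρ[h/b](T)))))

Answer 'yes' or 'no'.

E1 subexpression sizes:
  S → 6
  T → 4
  ρ[z/u](T) → 4
  ρ[h/b](ρ[z/u](T)) → 4
  π[z,h](ρ[h/b](ρ[z/u](T))) → 4
  (S − π[z,h](ρ[h/b](ρ[z/u](T)))) → 5
  ρ[e/h]((S − π[z,h](ρ[h/b](ρ[z/u](T))))) → 5
  T → 4
  ρ[h/b](T) → 4
  ρ[z/u](ρ[h/b](T)) → 4
  ρ[e/c](ρ[z/u](ρ[h/b](T))) → 4
  π[z,e](ρ[e/c](ρ[z/u](ρ[h/b](T)))) → 4
  (ρ[e/h]((S − π[z,h](ρ[h/b](ρ[z/u](T))))) − π[z,e](ρ[e/c](ρ[z/u](ρ[h/b](T))))) → 5
E2 subexpression sizes:
  S → 6
  T → 4
  ρ[z/u](T) → 4
  ρ[h/b](ρ[z/u](T)) → 4
  π[z,h](ρ[h/b](ρ[z/u](T))) → 4
  (S − π[z,h](ρ[h/b](ρ[z/u](T)))) → 5
  ρ[e/h]((S − π[z,h](ρ[h/b](ρ[z/u](T))))) → 5
  T → 4
  ρ[h/b](T) → 4
  ρ[z/u](ρ[h/b](T)) → 4
  ρ[e/c](ρ[z/u](ρ[h/b](T))) → 4
  π[z,e](ρ[e/c](ρ[z/u](ρ[h/b](T)))) → 4
  (ρ[e/h]((S − π[z,h](ρ[h/b](ρ[z/u](T))))) ∪ π[z,e](ρ[e/c](ρ[z/u](ρ[h/b](T))))) → 9

E1 result:
z | e
p | 4
r | 5
t | 5
t | 6
t | 8
E2 result:
z | e
p | 4
q | 1
q | 3
q | 5
q | 6
r | 5
t | 5
t | 6
t | 8
Witness: ('q', 5) appears 0× in E1 but 1× in E2.

no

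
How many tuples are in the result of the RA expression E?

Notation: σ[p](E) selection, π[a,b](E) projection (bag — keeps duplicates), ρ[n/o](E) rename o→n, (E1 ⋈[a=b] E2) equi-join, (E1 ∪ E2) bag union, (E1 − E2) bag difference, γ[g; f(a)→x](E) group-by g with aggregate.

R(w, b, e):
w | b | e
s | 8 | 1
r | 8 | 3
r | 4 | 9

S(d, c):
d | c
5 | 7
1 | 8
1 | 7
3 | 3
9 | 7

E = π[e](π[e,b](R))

Per-node cardinality:
  R → 3
  π[e,b](R) → 3
  π[e](π[e,b](R)) → 3

|E| = 3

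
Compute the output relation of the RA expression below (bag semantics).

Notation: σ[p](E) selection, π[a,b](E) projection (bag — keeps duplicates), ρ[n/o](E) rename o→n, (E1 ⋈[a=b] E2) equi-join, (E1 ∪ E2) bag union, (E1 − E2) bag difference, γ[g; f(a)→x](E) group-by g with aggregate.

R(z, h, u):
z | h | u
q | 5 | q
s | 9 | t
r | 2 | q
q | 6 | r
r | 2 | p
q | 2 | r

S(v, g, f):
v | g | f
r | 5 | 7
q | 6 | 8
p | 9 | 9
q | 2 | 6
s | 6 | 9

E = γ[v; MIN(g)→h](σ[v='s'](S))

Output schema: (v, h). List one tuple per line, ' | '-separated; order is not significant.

Subexpression sizes:
  S → 5
  σ[v='s'](S) → 1
  γ[v; MIN(g)→h](σ[v='s'](S)) → 1

== RESULT ==
v | h
s | 6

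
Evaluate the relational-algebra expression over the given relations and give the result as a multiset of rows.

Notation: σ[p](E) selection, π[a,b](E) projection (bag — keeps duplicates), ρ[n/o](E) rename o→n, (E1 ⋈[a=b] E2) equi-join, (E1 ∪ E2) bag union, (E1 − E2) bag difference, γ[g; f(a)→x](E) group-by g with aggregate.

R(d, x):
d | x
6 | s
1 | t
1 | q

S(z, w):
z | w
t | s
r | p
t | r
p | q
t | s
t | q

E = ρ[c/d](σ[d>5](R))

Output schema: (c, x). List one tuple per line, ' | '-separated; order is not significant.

Row counts bottom-up:
  R → 3
  σ[d>5](R) → 1
  ρ[c/d](σ[d>5](R)) → 1

== RESULT ==
c | x
6 | s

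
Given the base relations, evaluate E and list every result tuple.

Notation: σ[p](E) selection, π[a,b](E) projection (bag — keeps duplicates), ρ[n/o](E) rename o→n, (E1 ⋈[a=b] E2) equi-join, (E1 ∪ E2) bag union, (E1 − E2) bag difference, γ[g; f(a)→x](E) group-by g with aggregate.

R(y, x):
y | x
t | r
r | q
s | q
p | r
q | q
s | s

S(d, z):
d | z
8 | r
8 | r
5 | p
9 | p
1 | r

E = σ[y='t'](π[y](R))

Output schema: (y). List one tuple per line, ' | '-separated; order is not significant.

Subexpression sizes:
  R → 6
  π[y](R) → 6
  σ[y='t'](π[y](R)) → 1

== RESULT ==
y
t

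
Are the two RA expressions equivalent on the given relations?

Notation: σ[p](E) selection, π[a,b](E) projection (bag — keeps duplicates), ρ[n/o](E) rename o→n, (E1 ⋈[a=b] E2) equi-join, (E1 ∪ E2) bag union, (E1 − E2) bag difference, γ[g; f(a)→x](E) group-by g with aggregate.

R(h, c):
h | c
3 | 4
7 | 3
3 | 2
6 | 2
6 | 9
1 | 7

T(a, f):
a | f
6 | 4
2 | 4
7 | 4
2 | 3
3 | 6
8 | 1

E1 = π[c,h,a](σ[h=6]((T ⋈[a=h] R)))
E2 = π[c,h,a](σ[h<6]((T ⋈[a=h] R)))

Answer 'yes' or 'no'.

E1 subexpression sizes:
  T → 6
  R → 6
  (T ⋈[a=h] R) → 5
  σ[h=6]((T ⋈[a=h] R)) → 2
  π[c,h,a](σ[h=6]((T ⋈[a=h] R))) → 2
E2 subexpression sizes:
  T → 6
  R → 6
  (T ⋈[a=h] R) → 5
  σ[h<6]((T ⋈[a=h] R)) → 2
  π[c,h,a](σ[h<6]((T ⋈[a=h] R))) → 2

E1 result:
c | h | a
2 | 6 | 6
9 | 6 | 6
E2 result:
c | h | a
2 | 3 | 3
4 | 3 | 3
Witness: (2, 6, 6) appears 1× in E1 but 0× in E2.

no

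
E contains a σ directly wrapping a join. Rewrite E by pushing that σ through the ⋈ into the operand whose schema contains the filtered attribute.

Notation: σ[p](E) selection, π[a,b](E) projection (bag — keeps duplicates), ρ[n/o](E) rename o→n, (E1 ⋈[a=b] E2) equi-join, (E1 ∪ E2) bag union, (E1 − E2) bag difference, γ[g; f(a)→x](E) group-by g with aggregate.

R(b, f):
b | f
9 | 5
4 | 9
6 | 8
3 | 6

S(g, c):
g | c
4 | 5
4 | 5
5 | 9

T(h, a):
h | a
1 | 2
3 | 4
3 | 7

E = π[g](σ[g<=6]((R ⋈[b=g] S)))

σ filters on g, owned by the right side.
E' = π[g]((R ⋈[b=g] σ[g<=6](S)))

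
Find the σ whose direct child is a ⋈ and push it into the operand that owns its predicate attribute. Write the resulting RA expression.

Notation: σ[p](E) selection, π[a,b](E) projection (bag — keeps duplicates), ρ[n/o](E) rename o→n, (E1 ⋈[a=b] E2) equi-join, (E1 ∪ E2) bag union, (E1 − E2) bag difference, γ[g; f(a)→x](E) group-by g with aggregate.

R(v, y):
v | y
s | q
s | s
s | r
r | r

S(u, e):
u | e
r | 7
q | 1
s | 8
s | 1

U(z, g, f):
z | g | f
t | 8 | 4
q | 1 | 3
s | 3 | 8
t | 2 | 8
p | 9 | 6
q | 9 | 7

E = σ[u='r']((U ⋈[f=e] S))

σ filters on u, owned by the right side.
E' = (U ⋈[f=e] σ[u='r'](S))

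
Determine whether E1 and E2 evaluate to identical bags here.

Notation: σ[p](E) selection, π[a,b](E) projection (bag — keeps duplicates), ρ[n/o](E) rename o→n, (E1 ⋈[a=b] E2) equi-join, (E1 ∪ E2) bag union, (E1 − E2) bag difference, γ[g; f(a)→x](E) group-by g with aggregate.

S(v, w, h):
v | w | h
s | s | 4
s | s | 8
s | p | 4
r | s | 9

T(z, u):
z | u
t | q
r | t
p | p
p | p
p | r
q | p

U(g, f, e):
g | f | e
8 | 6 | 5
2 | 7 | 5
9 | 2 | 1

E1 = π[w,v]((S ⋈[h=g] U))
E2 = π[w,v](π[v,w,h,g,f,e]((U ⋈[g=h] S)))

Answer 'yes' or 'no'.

E1 subexpression sizes:
  S → 4
  U → 3
  (S ⋈[h=g] U) → 2
  π[w,v]((S ⋈[h=g] U)) → 2
E2 subexpression sizes:
  U → 3
  S → 4
  (U ⋈[g=h] S) → 2
  π[v,w,h,g,f,e]((U ⋈[g=h] S)) → 2
  π[w,v](π[v,w,h,g,f,e]((U ⋈[g=h] S))) → 2

E1 and E2 produce the same multiset:
w | v
s | r
s | s

yes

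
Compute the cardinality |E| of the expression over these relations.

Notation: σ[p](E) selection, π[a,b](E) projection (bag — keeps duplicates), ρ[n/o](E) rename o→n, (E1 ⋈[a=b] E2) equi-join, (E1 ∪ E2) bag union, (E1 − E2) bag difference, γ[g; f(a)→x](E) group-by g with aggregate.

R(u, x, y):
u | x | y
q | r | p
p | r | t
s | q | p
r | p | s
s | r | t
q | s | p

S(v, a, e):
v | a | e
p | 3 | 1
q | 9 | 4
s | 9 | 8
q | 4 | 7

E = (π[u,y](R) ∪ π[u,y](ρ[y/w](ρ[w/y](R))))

Subexpression sizes:
  R → 6
  π[u,y](R) → 6
  R → 6
  ρ[w/y](R) → 6
  ρ[y/w](ρ[w/y](R)) → 6
  π[u,y](ρ[y/w](ρ[w/y](R))) → 6
  (π[u,y](R) ∪ π[u,y](ρ[y/w](ρ[w/y](R)))) → 12

|E| = 12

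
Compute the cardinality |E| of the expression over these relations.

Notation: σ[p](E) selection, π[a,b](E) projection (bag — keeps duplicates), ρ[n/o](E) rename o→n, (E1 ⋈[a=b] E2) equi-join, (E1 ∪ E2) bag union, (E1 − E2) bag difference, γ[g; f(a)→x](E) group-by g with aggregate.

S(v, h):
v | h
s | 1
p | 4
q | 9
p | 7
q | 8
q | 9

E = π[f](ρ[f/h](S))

Subexpression sizes:
  S → 6
  ρ[f/h](S) → 6
  π[f](ρ[f/h](S)) → 6

|E| = 6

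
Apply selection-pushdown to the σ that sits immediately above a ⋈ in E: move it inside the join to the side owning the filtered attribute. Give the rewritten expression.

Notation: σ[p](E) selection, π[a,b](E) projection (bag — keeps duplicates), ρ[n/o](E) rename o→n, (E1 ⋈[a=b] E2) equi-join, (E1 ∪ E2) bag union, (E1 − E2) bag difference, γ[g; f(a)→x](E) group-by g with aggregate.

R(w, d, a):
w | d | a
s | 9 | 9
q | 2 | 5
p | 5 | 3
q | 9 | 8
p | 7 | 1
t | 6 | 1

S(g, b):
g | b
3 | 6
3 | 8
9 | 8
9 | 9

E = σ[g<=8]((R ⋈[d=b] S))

σ filters on g, owned by the right side.
E' = (R ⋈[d=b] σ[g<=8](S))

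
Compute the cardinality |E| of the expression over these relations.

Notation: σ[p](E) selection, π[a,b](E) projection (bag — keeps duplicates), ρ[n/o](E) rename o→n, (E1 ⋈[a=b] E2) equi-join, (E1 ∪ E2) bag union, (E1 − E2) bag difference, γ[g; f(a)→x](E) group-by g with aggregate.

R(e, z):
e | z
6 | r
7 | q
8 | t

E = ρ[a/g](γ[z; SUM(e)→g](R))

Subexpression sizes:
  R → 3
  γ[z; SUM(e)→g](R) → 3
  ρ[a/g](γ[z; SUM(e)→g](R)) → 3

|E| = 3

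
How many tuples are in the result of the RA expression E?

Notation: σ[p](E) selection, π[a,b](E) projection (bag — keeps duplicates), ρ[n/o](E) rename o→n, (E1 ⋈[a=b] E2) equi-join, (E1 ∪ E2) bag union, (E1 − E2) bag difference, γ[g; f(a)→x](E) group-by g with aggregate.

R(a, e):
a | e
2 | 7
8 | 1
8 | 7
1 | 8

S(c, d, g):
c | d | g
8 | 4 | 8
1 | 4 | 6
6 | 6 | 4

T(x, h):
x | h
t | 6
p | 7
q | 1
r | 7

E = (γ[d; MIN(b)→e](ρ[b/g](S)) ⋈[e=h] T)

Per-node cardinality:
  S → 3
  ρ[b/g](S) → 3
  γ[d; MIN(b)→e](ρ[b/g](S)) → 2
  T → 4
  (γ[d; MIN(b)→e](ρ[b/g](S)) ⋈[e=h] T) → 1

|E| = 1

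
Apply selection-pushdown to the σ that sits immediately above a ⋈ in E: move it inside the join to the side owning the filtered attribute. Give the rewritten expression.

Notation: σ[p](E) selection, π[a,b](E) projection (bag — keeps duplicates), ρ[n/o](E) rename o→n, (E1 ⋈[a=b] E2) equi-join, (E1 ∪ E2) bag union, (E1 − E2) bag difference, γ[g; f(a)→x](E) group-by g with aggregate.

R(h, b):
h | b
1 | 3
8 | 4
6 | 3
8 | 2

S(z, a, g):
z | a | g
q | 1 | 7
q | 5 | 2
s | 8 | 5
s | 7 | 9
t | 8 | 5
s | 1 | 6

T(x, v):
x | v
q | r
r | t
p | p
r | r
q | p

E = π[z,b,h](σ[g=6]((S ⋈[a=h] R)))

σ filters on g, owned by the left side.
E' = π[z,b,h]((σ[g=6](S) ⋈[a=h] R))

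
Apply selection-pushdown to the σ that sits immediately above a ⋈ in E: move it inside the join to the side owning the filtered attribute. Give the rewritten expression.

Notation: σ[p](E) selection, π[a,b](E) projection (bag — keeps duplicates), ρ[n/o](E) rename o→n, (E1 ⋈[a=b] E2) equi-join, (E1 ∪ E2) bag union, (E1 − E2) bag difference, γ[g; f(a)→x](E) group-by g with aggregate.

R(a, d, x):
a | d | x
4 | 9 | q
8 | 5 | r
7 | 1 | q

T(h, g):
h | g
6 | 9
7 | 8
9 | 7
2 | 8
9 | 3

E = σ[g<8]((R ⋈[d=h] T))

σ filters on g, owned by the right side.
E' = (R ⋈[d=h] σ[g<8](T))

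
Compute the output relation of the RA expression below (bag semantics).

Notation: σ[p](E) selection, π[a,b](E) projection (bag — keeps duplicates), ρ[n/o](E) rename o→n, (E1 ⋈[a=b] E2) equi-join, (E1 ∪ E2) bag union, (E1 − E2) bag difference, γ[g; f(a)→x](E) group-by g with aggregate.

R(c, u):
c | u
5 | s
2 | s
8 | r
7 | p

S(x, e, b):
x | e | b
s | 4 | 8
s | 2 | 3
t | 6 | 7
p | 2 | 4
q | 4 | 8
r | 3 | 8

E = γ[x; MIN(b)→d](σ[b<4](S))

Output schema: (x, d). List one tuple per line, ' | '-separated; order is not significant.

Per-node cardinality:
  S → 6
  σ[b<4](S) → 1
  γ[x; MIN(b)→d](σ[b<4](S)) → 1

== RESULT ==
x | d
s | 3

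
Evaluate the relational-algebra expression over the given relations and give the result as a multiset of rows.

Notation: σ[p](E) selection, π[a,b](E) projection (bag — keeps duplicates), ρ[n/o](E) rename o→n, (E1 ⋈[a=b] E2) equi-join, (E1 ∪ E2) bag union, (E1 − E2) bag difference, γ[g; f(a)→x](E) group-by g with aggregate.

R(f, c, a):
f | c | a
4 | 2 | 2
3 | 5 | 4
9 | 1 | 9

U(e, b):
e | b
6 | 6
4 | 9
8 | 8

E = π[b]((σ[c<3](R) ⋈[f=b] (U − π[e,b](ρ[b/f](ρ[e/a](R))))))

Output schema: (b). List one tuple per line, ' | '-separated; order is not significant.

Per-node cardinality:
  R → 3
  σ[c<3](R) → 2
  U → 3
  R → 3
  ρ[e/a](R) → 3
  ρ[b/f](ρ[e/a](R)) → 3
  π[e,b](ρ[b/f](ρ[e/a](R))) → 3
  (U − π[e,b](ρ[b/f](ρ[e/a](R)))) → 3
  (σ[c<3](R) ⋈[f=b] (U − π[e,b](ρ[b/f](ρ[e/a](R))))) → 1
  π[b]((σ[c<3](R) ⋈[f=b] (U − π[e,b](ρ[b/f](ρ[e/a](R)))))) → 1

== RESULT ==
b
9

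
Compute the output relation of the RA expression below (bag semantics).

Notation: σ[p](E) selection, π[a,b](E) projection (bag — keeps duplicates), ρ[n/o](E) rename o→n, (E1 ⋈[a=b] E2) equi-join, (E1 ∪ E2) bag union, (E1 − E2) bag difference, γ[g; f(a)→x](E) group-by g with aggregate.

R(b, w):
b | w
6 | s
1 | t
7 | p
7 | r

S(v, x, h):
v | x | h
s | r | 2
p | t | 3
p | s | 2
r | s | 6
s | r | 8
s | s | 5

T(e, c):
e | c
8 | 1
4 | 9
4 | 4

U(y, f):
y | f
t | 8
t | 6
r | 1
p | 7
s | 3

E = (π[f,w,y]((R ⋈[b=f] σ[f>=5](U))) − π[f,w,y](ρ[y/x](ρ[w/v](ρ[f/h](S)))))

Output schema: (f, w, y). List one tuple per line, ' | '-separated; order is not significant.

Row counts bottom-up:
  R → 4
  U → 5
  σ[f>=5](U) → 3
  (R ⋈[b=f] σ[f>=5](U)) → 3
  π[f,w,y]((R ⋈[b=f] σ[f>=5](U))) → 3
  S → 6
  ρ[f/h](S) → 6
  ρ[w/v](ρ[f/h](S)) → 6
  ρ[y/x](ρ[w/v](ρ[f/h](S))) → 6
  π[f,w,y](ρ[y/x](ρ[w/v](ρ[f/h](S)))) → 6
  (π[f,w,y]((R ⋈[b=f] σ[f>=5](U))) − π[f,w,y](ρ[y/x](ρ[w/v](ρ[f/h](S))))) → 3

== RESULT ==
f | w | y
6 | s | t
7 | p | p
7 | r | p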